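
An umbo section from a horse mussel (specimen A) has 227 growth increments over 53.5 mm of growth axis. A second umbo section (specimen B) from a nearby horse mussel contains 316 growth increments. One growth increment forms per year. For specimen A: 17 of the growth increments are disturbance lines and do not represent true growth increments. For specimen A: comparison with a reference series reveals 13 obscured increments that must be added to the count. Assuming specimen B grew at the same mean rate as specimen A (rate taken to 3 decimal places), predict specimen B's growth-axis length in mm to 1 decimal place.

75.8 mm

Specimen A: after corrections the count is 227 − 17 + 13 = 223 growth increments.
A: 53.5 mm over 223 years gives 53.5 / 223 ≈ 0.240 mm per year.
Length of B = 0.240 × 316 = 75.8 mm.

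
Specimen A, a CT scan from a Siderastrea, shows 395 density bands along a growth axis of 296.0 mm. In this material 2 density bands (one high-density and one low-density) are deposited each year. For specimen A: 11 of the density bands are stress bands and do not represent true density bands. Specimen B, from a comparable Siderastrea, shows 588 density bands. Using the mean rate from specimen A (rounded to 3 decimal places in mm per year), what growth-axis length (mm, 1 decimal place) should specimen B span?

453.3 mm

Specimen A: adjusted count: 395 − 11 = 384 density bands.
Specimen A: with 2 density bands per year, 384 / 2 = 192 years.
A: Extension rate ≈ 296.0 / 192 = 1.542 mm/yr.
Specimen B: 588 density bands at 2 per year is 588 / 2 = 294 years. B's length ≈ 1.542 × 294 = 453.3 mm.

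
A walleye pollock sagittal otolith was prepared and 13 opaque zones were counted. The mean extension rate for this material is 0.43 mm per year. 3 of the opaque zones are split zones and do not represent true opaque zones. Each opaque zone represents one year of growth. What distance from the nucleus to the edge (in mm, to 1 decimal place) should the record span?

Adjusted count: 13 − 3 = 10 opaque zones.
Predicted length = 0.43 mm/year × 10 years = 4.3 mm.

4.3 mm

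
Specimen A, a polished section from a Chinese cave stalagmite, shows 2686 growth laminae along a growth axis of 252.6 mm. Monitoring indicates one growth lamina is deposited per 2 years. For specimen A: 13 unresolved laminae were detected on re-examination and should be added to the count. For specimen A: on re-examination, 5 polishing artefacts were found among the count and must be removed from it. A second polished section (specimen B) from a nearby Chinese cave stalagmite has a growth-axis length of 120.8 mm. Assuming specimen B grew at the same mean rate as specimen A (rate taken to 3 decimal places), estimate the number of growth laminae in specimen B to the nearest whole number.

Specimen A: adjusted count: 2686 − 5 + 13 = 2694 growth laminae.
Specimen A: 2694 growth laminae at 2 years each span 2694 × 2 = 5388 years.
A: Extension rate ≈ 252.6 / 5388 = 0.047 mm per year.
For B, 120.8 / 0.047 = 2570.21 years; at 2 years per growth lamina that is 2570.21 / 2 ≈ 1285 growth laminae.

1285 growth laminae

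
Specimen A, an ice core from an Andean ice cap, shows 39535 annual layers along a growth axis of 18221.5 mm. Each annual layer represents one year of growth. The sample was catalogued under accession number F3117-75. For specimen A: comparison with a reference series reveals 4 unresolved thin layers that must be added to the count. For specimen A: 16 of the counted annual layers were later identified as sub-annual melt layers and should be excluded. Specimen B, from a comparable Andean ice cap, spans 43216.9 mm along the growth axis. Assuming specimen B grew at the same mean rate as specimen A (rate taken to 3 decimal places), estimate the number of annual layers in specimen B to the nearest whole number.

93746 annual layers

Specimen A: after corrections the count is 39535 − 16 + 4 = 39523 annual layers.
A: Mean rate = 18221.5 mm / 39523 years ≈ 0.461 mm/year.
B spans 43216.9 / 0.461 = 93745.99 years ≈ 93746 annual layers.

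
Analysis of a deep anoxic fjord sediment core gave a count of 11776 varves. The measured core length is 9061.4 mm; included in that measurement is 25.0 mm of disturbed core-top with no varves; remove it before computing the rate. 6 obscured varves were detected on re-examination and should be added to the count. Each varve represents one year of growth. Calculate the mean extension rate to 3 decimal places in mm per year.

0.767 mm per year

Adjusted count: 11776 + 6 = 11782 varves.
Removing the 25.0 mm offcut leaves 9061.4 − 25.0 = 9036.4 mm.
9036.4 mm over 11782 years gives 9036.4 / 11782 ≈ 0.767 mm per year.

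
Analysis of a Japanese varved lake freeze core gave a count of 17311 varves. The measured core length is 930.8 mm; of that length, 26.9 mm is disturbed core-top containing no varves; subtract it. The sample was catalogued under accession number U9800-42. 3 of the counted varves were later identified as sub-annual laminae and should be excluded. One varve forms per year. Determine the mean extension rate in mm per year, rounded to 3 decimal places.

True varve count = 17311 − 3 = 17308.
Net length = 930.8 − 26.9 = 903.9 mm.
903.9 mm over 17308 years gives 903.9 / 17308 ≈ 0.052 mm per year.

0.052 mm per year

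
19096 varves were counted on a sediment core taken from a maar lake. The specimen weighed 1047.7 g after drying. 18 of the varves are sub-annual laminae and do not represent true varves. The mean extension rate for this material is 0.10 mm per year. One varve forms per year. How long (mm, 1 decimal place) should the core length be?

Adjusted count: 19096 − 18 = 19078 varves.
19078 years at 0.10 mm/year gives 0.10 × 19078 = 1907.8 mm.

1907.8 mm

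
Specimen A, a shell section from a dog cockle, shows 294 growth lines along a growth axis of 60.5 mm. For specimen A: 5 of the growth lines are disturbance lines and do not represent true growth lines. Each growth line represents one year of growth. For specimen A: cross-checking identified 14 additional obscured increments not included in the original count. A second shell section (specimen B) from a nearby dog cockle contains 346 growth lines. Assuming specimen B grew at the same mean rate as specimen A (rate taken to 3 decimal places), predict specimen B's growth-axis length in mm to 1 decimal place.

69.2 mm

Specimen A: after corrections the count is 294 − 5 + 14 = 303 growth lines.
A: Extension rate ≈ 60.5 / 303 = 0.200 mm/year.
Length of B = 0.200 × 346 = 69.2 mm.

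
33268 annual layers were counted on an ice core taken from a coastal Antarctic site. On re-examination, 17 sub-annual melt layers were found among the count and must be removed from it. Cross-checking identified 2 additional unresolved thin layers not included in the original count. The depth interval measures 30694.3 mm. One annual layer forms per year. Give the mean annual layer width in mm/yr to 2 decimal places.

True annual layer count = 33268 − 17 + 2 = 33253.
30694.3 mm over 33253 years gives 30694.3 / 33253 ≈ 0.92 mm/yr.

0.92 mm/yr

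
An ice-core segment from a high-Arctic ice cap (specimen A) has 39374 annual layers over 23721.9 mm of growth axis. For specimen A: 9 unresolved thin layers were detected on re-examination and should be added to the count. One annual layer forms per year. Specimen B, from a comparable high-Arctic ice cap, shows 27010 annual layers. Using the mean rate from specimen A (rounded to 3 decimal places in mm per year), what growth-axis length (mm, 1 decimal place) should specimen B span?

16260.0 mm

Specimen A: true annual layer count = 39374 + 9 = 39383.
A: Mean rate = 23721.9 mm / 39383 years ≈ 0.602 mm/yr.
B's length ≈ 0.602 × 27010 = 16260.0 mm.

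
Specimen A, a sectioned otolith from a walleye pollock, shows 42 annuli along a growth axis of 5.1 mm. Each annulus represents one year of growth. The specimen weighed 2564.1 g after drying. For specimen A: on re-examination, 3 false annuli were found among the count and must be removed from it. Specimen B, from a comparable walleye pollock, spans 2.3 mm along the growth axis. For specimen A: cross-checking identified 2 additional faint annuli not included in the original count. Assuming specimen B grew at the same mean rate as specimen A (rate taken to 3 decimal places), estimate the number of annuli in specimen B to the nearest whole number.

19 annuli

Specimen A: adjusted count: 42 − 3 + 2 = 41 annuli.
A: Mean rate = 5.1 mm / 41 years ≈ 0.124 mm per year.
Specimen B: 2.3 mm / 0.124 mm per year = 18.55 years ≈ 19 annuli.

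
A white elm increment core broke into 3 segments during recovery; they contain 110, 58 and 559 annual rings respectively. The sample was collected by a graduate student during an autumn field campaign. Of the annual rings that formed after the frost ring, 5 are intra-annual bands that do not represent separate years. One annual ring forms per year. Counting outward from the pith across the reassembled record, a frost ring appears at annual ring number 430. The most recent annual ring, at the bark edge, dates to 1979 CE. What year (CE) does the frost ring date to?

1687 CE

Total annual rings = 110 + 58 + 559 = 727.
727 − 430 = 297 annual rings lie beyond the frost ring toward the bark edge.
Excluding 5 false annual rings: 297 − 5 = 292.
1979 − 292 = 1687 CE.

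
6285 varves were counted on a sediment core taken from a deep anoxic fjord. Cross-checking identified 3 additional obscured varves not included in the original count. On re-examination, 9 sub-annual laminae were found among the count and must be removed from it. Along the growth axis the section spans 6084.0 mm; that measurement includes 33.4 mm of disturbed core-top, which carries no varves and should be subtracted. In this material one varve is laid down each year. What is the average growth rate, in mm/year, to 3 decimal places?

Correcting the raw count gives 6285 − 9 + 3 = 6279 true varves.
The growth record spans 6084.0 − 33.4 = 6050.6 mm.
Extension rate ≈ 6050.6 / 6279 = 0.964 mm/year.

0.964 mm/year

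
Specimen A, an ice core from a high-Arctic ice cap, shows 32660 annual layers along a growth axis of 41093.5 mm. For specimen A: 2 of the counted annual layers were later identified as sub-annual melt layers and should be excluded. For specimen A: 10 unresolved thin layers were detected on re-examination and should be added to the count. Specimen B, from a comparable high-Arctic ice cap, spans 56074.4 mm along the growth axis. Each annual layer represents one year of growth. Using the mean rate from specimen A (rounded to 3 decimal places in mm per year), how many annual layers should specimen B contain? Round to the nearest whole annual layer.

44574 annual layers

Specimen A: true annual layer count = 32660 − 2 + 10 = 32668.
A: 41093.5 mm over 32668 years gives 41093.5 / 32668 ≈ 1.258 mm/year.
B spans 56074.4 / 1.258 = 44574.24 years ≈ 44574 annual layers.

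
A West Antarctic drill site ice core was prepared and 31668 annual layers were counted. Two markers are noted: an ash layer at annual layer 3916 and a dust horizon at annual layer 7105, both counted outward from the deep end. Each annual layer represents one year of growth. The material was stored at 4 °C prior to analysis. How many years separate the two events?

The two markers are separated by 7105 − 3916 = 3189 annual layers.
One annual layer per year makes the interval 3189 years.

3189 years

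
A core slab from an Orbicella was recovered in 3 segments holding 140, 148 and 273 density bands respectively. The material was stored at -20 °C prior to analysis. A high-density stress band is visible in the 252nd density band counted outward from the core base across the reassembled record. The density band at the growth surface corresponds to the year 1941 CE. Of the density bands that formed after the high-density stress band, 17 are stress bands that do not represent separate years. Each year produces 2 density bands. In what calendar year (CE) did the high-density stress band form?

Total density bands = 140 + 148 + 273 = 561.
561 − 252 = 309 density bands lie beyond the high-density stress band toward the growth surface.
Removing the 17 false density bands leaves 309 − 17 = 292 true density bands beyond the high-density stress band.
292 density bands at 2 per year is 292 / 2 = 146 years.
The density band at the growth surface is 1941 CE, so the high-density stress band dates to 1941 − 146 = 1795 CE.

1795 CE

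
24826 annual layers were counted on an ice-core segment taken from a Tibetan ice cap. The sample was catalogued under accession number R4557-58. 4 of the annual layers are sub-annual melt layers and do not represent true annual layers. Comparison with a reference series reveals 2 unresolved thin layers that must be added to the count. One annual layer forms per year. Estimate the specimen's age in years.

24824 years

Adjusted count: 24826 − 4 + 2 = 24824 annual layers.
One annual layer per year makes the duration 24824 years.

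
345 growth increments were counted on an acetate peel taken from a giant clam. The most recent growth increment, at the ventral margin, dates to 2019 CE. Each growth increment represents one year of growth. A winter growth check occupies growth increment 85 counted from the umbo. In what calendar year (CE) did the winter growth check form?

1759 CE

345 − 85 = 260 growth increments lie beyond the winter growth check toward the ventral margin.
2019 − 260 = 1759 CE.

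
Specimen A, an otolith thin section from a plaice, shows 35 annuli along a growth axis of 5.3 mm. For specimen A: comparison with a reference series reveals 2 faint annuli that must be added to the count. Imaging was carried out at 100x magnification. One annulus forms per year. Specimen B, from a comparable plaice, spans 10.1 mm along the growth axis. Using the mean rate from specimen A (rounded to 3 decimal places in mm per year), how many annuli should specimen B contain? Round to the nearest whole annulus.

Specimen A: after corrections the count is 35 + 2 = 37 annuli.
A: 5.3 mm over 37 years gives 5.3 / 37 ≈ 0.143 mm/yr.
B spans 10.1 / 0.143 = 70.63 years ≈ 71 annuli.

71 annuli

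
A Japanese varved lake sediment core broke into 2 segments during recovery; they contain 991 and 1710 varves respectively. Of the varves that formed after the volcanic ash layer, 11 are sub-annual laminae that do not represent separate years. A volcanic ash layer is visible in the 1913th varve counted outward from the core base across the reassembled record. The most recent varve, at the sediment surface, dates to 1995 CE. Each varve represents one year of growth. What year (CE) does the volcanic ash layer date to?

Total varves = 991 + 1710 = 2701.
The volcanic ash layer sits at varve 1913 from the core base, so 2701 − 1913 = 788 varves formed after it.
Removing the 11 false varves leaves 788 − 11 = 777 true varves beyond the volcanic ash layer.
1995 − 777 = 1218 CE.

1218 CE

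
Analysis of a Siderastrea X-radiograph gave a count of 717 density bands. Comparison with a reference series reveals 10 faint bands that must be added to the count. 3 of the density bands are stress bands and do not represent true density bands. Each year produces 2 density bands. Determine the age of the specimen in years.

Correcting the raw count gives 717 − 3 + 10 = 724 true density bands.
Dividing by 2 density bands per year: 724 / 2 = 362 years.

362 yr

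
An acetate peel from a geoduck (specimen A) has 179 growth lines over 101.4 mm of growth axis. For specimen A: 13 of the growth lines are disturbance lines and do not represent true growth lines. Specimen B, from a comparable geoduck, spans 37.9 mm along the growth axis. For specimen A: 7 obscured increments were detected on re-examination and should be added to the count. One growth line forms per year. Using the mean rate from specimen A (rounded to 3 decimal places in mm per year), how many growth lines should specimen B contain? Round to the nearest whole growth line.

Specimen A: after corrections the count is 179 − 13 + 7 = 173 growth lines.
A: Mean rate = 101.4 mm / 173 years ≈ 0.586 mm per year.
Specimen B: 37.9 mm / 0.586 mm per year = 64.68 years ≈ 65 growth lines.

65 growth lines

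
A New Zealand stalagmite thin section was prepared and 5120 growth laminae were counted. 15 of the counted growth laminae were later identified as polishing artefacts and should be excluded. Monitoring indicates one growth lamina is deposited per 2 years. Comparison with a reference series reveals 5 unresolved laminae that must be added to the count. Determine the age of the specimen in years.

10220 years

Adjusted count: 5120 − 15 + 5 = 5110 growth laminae.
5110 growth laminae at 2 years each span 5110 × 2 = 10220 years.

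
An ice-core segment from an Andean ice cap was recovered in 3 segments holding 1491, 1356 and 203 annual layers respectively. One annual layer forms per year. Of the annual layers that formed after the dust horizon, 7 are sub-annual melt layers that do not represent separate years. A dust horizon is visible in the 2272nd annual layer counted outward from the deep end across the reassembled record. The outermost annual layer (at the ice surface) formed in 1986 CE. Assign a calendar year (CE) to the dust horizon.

Total annual layers = 1491 + 1356 + 203 = 3050.
Between annual layer 2272 and the ice surface there are 3050 − 2272 = 778 annual layers.
778 − 7 false = 771 true annual layers after the dust horizon.
1986 − 771 = 1215 CE.

1215 CE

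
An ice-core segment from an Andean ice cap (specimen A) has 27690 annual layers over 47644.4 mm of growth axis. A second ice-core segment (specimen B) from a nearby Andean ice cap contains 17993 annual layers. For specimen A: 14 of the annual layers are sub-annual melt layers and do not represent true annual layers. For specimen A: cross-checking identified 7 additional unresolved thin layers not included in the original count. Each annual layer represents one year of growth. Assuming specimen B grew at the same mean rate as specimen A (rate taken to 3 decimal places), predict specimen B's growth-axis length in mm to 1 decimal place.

Specimen A: after corrections the count is 27690 − 14 + 7 = 27683 annual layers.
A: Mean rate = 47644.4 mm / 27683 years ≈ 1.721 mm/yr.
For B, 1.721 mm/year × 17993 years = 30966.0 mm.

30966.0 mm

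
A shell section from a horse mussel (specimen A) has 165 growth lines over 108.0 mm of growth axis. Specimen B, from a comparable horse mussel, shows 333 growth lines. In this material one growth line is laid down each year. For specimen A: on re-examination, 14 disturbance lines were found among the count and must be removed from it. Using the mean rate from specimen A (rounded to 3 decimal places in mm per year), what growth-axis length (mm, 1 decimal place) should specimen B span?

Specimen A: true growth line count = 165 − 14 = 151.
A: Extension rate ≈ 108.0 / 151 = 0.715 mm/yr.
Length of B = 0.715 × 333 = 238.1 mm.

238.1 mm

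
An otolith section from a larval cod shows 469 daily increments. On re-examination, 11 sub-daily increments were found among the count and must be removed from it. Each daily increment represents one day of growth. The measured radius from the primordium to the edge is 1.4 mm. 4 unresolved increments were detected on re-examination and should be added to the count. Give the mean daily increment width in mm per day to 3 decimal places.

Adjusted count: 469 − 11 + 4 = 462 daily increments.
1.4 mm over 462 days gives 1.4 / 462 ≈ 0.003 mm per day.

0.003 mm per day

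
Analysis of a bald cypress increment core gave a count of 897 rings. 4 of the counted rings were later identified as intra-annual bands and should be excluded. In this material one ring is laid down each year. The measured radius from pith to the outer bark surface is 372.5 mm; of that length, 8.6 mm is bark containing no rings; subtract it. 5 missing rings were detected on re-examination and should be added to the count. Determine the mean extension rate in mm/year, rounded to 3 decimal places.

0.405 mm/year

After corrections the count is 897 − 4 + 5 = 898 rings.
Net length = 372.5 − 8.6 = 363.9 mm.
363.9 mm over 898 years gives 363.9 / 898 ≈ 0.405 mm/year.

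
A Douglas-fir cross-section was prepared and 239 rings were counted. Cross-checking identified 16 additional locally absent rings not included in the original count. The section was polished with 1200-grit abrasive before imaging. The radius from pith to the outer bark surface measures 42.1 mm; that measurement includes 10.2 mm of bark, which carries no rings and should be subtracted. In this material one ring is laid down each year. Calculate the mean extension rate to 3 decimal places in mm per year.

0.125 mm per year

Correcting the raw count gives 239 + 16 = 255 true rings.
Net length = 42.1 − 10.2 = 31.9 mm.
Mean rate = 31.9 mm / 255 years ≈ 0.125 mm per year.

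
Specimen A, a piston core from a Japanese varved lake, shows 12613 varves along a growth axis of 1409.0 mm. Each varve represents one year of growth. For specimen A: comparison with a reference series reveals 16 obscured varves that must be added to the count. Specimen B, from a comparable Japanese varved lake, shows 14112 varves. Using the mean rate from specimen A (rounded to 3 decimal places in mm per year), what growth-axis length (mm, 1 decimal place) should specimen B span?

1580.5 mm

Specimen A: after corrections the count is 12613 + 16 = 12629 varves.
A: Mean rate = 1409.0 mm / 12629 years ≈ 0.112 mm per year.
Length of B = 0.112 × 14112 = 1580.5 mm.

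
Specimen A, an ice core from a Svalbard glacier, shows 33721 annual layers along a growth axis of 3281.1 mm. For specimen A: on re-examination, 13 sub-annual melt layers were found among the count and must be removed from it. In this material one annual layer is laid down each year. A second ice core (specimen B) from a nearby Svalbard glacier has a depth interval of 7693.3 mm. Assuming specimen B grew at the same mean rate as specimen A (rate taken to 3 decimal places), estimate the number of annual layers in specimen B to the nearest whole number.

79312 annual layers

Specimen A: after corrections the count is 33721 − 13 = 33708 annual layers.
A: Extension rate ≈ 3281.1 / 33708 = 0.097 mm per year.
Specimen B: 7693.3 mm / 0.097 mm per year = 79312.37 years ≈ 79312 annual layers.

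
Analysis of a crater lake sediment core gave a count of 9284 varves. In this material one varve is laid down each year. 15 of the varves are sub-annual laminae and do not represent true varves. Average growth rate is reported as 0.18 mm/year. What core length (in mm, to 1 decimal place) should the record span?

1668.4 mm

After corrections the count is 9284 − 15 = 9269 varves.
9269 years at 0.18 mm/year gives 0.18 × 9269 = 1668.4 mm.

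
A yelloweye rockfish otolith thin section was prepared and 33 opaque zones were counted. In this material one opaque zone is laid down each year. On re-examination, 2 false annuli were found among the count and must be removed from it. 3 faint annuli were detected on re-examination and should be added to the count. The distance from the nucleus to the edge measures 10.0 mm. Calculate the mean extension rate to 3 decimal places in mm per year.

0.294 mm per year

After corrections the count is 33 − 2 + 3 = 34 opaque zones.
Extension rate ≈ 10.0 / 34 = 0.294 mm per year.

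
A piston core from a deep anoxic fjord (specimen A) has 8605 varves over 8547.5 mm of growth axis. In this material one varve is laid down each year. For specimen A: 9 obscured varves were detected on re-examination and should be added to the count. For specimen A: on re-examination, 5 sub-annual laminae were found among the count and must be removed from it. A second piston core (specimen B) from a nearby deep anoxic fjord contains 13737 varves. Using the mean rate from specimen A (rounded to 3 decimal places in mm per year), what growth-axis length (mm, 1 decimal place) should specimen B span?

Specimen A: adjusted count: 8605 − 5 + 9 = 8609 varves.
A: 8547.5 mm over 8609 years gives 8547.5 / 8609 ≈ 0.993 mm/yr.
For B, 0.993 mm/year × 13737 years = 13640.8 mm.

13640.8 mm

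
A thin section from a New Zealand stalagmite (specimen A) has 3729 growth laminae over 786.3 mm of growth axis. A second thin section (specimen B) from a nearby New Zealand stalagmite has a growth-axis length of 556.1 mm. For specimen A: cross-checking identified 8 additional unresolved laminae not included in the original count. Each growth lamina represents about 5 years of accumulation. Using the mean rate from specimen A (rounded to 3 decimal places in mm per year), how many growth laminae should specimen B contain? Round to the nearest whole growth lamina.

2648 growth laminae

Specimen A: correcting the raw count gives 3729 + 8 = 3737 true growth laminae.
Specimen A: multiplying by 5 years per growth lamina: 3737 × 5 = 18685 years.
A: Mean rate = 786.3 mm / 18685 years ≈ 0.042 mm/year.
Specimen B: 556.1 mm / 0.042 mm per year = 13240.48 years; at 5 years per growth lamina that is 13240.48 / 5 ≈ 2648 growth laminae.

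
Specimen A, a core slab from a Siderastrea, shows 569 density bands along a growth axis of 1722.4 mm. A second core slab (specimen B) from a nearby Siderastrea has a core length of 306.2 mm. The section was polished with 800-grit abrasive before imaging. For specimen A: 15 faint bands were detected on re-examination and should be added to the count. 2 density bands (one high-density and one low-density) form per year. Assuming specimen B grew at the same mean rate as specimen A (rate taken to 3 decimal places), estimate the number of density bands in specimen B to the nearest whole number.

104 density bands

Specimen A: true density band count = 569 + 15 = 584.
Specimen A: dividing by 2 density bands per year: 584 / 2 = 292 years.
A: Extension rate ≈ 1722.4 / 292 = 5.899 mm/yr.
Specimen B: 306.2 mm / 5.899 mm per year = 51.91 years; at 2 density bands per year that is 51.91 × 2 ≈ 104 density bands.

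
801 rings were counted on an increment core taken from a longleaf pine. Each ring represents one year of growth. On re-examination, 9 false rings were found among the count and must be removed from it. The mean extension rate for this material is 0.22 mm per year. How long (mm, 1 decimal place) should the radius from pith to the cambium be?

After corrections the count is 801 − 9 = 792 rings.
792 years at 0.22 mm/year gives 0.22 × 792 = 174.2 mm.

174.2 mm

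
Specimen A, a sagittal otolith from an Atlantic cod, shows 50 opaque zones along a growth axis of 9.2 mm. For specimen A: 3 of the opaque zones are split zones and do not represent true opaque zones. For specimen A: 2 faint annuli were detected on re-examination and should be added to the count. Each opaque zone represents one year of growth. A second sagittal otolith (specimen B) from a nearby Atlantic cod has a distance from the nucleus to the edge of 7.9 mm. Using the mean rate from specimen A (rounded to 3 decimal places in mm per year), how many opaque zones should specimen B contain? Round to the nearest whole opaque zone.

Specimen A: after corrections the count is 50 − 3 + 2 = 49 opaque zones.
A: Mean rate = 9.2 mm / 49 years ≈ 0.188 mm per year.
Specimen B: 7.9 mm / 0.188 mm per year = 42.02 years ≈ 42 opaque zones.

42 opaque zones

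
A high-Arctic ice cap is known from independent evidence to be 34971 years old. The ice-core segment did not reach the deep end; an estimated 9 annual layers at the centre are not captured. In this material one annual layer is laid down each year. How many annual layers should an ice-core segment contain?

One annual layer per year gives 34971 annual layers over 34971 years.
34971 − 9 missed = 34962 annual layers expected in the prepared section.

34962 annual layers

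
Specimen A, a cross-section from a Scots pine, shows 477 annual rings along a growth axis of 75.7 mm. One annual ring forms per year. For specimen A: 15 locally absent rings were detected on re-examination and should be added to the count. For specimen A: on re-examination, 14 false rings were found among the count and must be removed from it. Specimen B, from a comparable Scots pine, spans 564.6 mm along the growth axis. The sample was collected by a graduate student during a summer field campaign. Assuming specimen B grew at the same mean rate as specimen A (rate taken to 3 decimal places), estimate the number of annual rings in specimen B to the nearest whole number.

Specimen A: after corrections the count is 477 − 14 + 15 = 478 annual rings.
A: 75.7 mm over 478 years gives 75.7 / 478 ≈ 0.158 mm/yr.
For B, 564.6 / 0.158 = 3573.42 years ≈ 3573 annual rings.

3573 annual rings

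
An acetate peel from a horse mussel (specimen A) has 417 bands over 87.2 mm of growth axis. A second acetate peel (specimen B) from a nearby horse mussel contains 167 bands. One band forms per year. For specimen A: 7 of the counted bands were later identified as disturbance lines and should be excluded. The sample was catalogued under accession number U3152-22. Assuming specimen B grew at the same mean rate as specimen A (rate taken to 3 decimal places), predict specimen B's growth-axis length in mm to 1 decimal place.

Specimen A: true band count = 417 − 7 = 410.
A: Extension rate ≈ 87.2 / 410 = 0.213 mm/yr.
For B, 0.213 mm/year × 167 years = 35.6 mm.

35.6 mm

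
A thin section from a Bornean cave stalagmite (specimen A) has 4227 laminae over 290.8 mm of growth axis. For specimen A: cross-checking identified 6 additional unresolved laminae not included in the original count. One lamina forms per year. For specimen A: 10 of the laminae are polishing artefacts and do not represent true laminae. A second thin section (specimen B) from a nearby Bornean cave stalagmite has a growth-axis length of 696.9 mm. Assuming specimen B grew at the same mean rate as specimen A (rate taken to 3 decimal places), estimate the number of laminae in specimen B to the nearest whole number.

Specimen A: after corrections the count is 4227 − 10 + 6 = 4223 laminae.
A: Mean rate = 290.8 mm / 4223 years ≈ 0.069 mm per year.
Specimen B: 696.9 mm / 0.069 mm per year = 10100.00 years ≈ 10100 laminae.

10100 laminae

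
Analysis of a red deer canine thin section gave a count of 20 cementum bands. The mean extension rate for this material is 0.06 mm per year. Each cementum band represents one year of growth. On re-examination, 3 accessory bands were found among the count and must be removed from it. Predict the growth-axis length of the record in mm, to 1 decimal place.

After corrections the count is 20 − 3 = 17 cementum bands.
Predicted length = 0.06 mm/year × 17 years = 1.0 mm.

1.0 mm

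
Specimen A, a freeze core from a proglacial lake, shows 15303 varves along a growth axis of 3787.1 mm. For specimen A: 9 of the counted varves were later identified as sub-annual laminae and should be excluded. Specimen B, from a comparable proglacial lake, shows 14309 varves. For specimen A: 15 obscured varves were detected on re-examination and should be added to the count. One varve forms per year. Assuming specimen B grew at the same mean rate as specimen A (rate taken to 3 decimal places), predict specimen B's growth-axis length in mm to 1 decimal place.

3534.3 mm

Specimen A: correcting the raw count gives 15303 − 9 + 15 = 15309 true varves.
A: Mean rate = 3787.1 mm / 15309 years ≈ 0.247 mm/year.
For B, 0.247 mm/year × 14309 years = 3534.3 mm.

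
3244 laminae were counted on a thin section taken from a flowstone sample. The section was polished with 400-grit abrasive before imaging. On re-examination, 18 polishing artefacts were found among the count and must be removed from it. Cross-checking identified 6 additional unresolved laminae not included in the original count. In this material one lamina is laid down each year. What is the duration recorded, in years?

3232 years

Correcting the raw count gives 3244 − 18 + 6 = 3232 true laminae.
One lamina per year makes the duration 3232 years.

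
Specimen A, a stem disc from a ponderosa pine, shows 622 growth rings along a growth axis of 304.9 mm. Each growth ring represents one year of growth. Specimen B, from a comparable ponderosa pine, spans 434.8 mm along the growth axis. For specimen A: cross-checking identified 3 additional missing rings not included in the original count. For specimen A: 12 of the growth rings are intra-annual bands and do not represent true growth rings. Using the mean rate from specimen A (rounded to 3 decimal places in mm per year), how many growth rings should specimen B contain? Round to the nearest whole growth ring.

Specimen A: after corrections the count is 622 − 12 + 3 = 613 growth rings.
A: Extension rate ≈ 304.9 / 613 = 0.497 mm/year.
Specimen B: 434.8 mm / 0.497 mm per year = 874.85 years ≈ 875 growth rings.

875 growth rings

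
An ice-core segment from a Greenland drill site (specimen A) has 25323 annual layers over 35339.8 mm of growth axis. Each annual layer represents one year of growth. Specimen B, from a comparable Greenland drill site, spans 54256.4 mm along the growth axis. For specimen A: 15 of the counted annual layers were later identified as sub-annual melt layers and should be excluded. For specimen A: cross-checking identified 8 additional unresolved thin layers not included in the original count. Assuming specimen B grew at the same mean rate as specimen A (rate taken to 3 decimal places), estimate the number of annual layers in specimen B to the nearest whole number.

Specimen A: after corrections the count is 25323 − 15 + 8 = 25316 annual layers.
A: Mean rate = 35339.8 mm / 25316 years ≈ 1.396 mm/year.
For B, 54256.4 / 1.396 = 38865.62 years ≈ 38866 annual layers.

38866 annual layers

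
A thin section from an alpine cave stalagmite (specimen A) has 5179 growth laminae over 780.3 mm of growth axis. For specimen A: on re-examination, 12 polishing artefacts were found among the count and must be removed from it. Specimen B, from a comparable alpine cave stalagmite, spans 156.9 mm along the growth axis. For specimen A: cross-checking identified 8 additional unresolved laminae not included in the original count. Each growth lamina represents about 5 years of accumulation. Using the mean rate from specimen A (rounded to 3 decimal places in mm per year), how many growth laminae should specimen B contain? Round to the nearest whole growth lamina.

1046 growth laminae

Specimen A: correcting the raw count gives 5179 − 12 + 8 = 5175 true growth laminae.
Specimen A: multiplying by 5 years per growth lamina: 5175 × 5 = 25875 years.
A: 780.3 mm over 25875 years gives 780.3 / 25875 ≈ 0.030 mm/yr.
For B, 156.9 / 0.030 = 5230.00 years; at 5 years per growth lamina that is 5230.00 / 5 ≈ 1046 growth laminae.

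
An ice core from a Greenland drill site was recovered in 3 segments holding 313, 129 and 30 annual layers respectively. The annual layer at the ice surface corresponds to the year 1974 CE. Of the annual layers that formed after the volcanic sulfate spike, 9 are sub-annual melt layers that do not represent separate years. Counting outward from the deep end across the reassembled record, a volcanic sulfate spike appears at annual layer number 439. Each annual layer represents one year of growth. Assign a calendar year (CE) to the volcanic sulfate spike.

1950 CE

Total annual layers = 313 + 129 + 30 = 472.
472 − 439 = 33 annual layers lie beyond the volcanic sulfate spike toward the ice surface.
Removing the 9 false annual layers leaves 33 − 9 = 24 true annual layers beyond the volcanic sulfate spike.
1974 − 24 = 1950 CE.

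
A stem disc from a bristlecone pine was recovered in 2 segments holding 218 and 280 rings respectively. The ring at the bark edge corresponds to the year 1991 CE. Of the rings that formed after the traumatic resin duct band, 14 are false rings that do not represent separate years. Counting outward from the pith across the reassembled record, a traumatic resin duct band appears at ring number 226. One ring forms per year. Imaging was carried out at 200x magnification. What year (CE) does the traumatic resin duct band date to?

Total rings = 218 + 280 = 498.
Between ring 226 and the bark edge there are 498 − 226 = 272 rings.
Removing the 14 false rings leaves 272 − 14 = 258 true rings beyond the traumatic resin duct band.
Counting back 258 years from 1991 CE places the traumatic resin duct band in 1991 − 258 = 1733 CE.

1733 CE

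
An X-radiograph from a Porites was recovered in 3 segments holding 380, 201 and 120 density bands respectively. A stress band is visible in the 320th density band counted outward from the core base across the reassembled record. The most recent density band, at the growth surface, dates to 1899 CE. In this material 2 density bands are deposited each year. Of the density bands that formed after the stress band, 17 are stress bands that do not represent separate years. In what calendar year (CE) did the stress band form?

1717 CE

Total density bands = 380 + 201 + 120 = 701.
The stress band sits at density band 320 from the core base, so 701 − 320 = 381 density bands formed after it.
Removing the 17 false density bands leaves 381 − 17 = 364 true density bands beyond the stress band.
364 density bands at 2 per year is 364 / 2 = 182 years.
The density band at the growth surface is 1899 CE, so the stress band dates to 1899 − 182 = 1717 CE.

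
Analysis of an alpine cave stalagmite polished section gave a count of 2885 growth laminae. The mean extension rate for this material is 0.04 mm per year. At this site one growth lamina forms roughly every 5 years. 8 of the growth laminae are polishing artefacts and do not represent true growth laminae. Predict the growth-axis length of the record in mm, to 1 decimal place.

575.4 mm

Correcting the raw count gives 2885 − 8 = 2877 true growth laminae.
2877 growth laminae at 5 years each span 2877 × 5 = 14385 years.
Predicted length = 0.04 mm/year × 14385 years = 575.4 mm.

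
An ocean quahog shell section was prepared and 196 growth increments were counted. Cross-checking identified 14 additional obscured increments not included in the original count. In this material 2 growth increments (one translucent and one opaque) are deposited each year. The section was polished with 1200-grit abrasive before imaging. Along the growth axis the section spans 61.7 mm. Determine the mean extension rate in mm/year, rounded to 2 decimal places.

0.59 mm/year

Correcting the raw count gives 196 + 14 = 210 true growth increments.
With 2 growth increments per year, 210 / 2 = 105 years.
Mean rate = 61.7 mm / 105 years ≈ 0.59 mm/year.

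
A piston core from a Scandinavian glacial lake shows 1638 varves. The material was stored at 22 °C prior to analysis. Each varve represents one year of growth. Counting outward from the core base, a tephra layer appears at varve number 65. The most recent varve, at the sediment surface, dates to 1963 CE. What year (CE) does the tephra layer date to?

390 CE

Between varve 65 and the sediment surface there are 1638 − 65 = 1573 varves.
The varve at the sediment surface is 1963 CE, so the tephra layer dates to 1963 − 1573 = 390 CE.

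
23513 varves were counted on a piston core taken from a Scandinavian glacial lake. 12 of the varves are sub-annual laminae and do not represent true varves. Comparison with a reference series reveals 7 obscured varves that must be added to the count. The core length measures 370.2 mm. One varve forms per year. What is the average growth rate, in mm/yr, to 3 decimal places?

0.016 mm/yr

Correcting the raw count gives 23513 − 12 + 7 = 23508 true varves.
370.2 mm over 23508 years gives 370.2 / 23508 ≈ 0.016 mm/yr.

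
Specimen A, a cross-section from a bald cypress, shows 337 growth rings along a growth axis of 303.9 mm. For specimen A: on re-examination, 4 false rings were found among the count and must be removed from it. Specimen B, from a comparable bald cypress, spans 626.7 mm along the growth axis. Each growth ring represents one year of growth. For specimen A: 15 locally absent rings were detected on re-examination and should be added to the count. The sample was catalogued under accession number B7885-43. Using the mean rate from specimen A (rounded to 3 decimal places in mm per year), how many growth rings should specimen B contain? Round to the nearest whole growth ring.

Specimen A: correcting the raw count gives 337 − 4 + 15 = 348 true growth rings.
A: 303.9 mm over 348 years gives 303.9 / 348 ≈ 0.873 mm/year.
Specimen B: 626.7 mm / 0.873 mm per year = 717.87 years ≈ 718 growth rings.

718 growth rings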